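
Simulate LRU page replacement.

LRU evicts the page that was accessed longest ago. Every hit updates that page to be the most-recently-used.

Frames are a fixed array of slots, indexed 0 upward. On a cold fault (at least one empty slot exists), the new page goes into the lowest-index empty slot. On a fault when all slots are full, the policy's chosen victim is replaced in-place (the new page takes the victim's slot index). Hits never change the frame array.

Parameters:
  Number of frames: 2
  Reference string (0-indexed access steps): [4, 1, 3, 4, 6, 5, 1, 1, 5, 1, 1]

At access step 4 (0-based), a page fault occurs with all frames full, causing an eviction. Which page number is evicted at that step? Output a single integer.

Answer: 3

Derivation:
Step 0: ref 4 -> FAULT, frames=[4,-]
Step 1: ref 1 -> FAULT, frames=[4,1]
Step 2: ref 3 -> FAULT, evict 4, frames=[3,1]
Step 3: ref 4 -> FAULT, evict 1, frames=[3,4]
Step 4: ref 6 -> FAULT, evict 3, frames=[6,4]
At step 4: evicted page 3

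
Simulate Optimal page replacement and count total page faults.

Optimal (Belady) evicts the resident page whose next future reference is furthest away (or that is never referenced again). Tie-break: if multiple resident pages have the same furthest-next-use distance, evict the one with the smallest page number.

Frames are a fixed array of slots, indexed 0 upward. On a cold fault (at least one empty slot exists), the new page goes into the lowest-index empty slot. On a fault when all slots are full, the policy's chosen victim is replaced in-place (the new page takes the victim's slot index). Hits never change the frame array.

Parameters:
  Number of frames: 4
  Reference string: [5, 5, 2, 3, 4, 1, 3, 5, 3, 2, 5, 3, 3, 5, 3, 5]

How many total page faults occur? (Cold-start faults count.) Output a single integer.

Answer: 5

Derivation:
Step 0: ref 5 → FAULT, frames=[5,-,-,-]
Step 1: ref 5 → HIT, frames=[5,-,-,-]
Step 2: ref 2 → FAULT, frames=[5,2,-,-]
Step 3: ref 3 → FAULT, frames=[5,2,3,-]
Step 4: ref 4 → FAULT, frames=[5,2,3,4]
Step 5: ref 1 → FAULT (evict 4), frames=[5,2,3,1]
Step 6: ref 3 → HIT, frames=[5,2,3,1]
Step 7: ref 5 → HIT, frames=[5,2,3,1]
Step 8: ref 3 → HIT, frames=[5,2,3,1]
Step 9: ref 2 → HIT, frames=[5,2,3,1]
Step 10: ref 5 → HIT, frames=[5,2,3,1]
Step 11: ref 3 → HIT, frames=[5,2,3,1]
Step 12: ref 3 → HIT, frames=[5,2,3,1]
Step 13: ref 5 → HIT, frames=[5,2,3,1]
Step 14: ref 3 → HIT, frames=[5,2,3,1]
Step 15: ref 5 → HIT, frames=[5,2,3,1]
Total faults: 5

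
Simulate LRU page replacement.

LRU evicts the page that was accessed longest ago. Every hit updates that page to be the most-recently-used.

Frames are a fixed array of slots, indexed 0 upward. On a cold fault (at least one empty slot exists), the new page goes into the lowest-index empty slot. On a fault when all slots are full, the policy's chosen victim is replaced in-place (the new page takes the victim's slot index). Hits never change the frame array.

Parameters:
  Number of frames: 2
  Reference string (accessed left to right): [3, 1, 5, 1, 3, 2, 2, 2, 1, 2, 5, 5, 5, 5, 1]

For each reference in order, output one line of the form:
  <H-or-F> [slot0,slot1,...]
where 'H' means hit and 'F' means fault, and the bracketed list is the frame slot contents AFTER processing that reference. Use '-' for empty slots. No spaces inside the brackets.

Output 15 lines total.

F [3,-]
F [3,1]
F [5,1]
H [5,1]
F [3,1]
F [3,2]
H [3,2]
H [3,2]
F [1,2]
H [1,2]
F [5,2]
H [5,2]
H [5,2]
H [5,2]
F [5,1]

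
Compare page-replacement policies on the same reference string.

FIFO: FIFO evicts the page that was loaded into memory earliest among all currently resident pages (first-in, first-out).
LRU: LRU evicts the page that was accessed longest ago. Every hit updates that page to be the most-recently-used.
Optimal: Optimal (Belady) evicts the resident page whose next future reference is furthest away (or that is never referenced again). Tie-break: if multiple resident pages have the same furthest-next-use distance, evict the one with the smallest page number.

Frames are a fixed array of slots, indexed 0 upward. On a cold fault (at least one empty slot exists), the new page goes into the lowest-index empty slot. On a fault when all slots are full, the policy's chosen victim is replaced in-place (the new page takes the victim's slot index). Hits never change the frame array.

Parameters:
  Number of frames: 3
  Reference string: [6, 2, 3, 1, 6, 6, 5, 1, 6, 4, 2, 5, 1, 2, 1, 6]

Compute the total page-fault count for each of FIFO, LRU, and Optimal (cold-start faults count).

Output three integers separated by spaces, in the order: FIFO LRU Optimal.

Answer: 10 11 8

Derivation:
--- FIFO ---
  step 0: ref 6 -> FAULT, frames=[6,-,-] (faults so far: 1)
  step 1: ref 2 -> FAULT, frames=[6,2,-] (faults so far: 2)
  step 2: ref 3 -> FAULT, frames=[6,2,3] (faults so far: 3)
  step 3: ref 1 -> FAULT, evict 6, frames=[1,2,3] (faults so far: 4)
  step 4: ref 6 -> FAULT, evict 2, frames=[1,6,3] (faults so far: 5)
  step 5: ref 6 -> HIT, frames=[1,6,3] (faults so far: 5)
  step 6: ref 5 -> FAULT, evict 3, frames=[1,6,5] (faults so far: 6)
  step 7: ref 1 -> HIT, frames=[1,6,5] (faults so far: 6)
  step 8: ref 6 -> HIT, frames=[1,6,5] (faults so far: 6)
  step 9: ref 4 -> FAULT, evict 1, frames=[4,6,5] (faults so far: 7)
  step 10: ref 2 -> FAULT, evict 6, frames=[4,2,5] (faults so far: 8)
  step 11: ref 5 -> HIT, frames=[4,2,5] (faults so far: 8)
  step 12: ref 1 -> FAULT, evict 5, frames=[4,2,1] (faults so far: 9)
  step 13: ref 2 -> HIT, frames=[4,2,1] (faults so far: 9)
  step 14: ref 1 -> HIT, frames=[4,2,1] (faults so far: 9)
  step 15: ref 6 -> FAULT, evict 4, frames=[6,2,1] (faults so far: 10)
  FIFO total faults: 10
--- LRU ---
  step 0: ref 6 -> FAULT, frames=[6,-,-] (faults so far: 1)
  step 1: ref 2 -> FAULT, frames=[6,2,-] (faults so far: 2)
  step 2: ref 3 -> FAULT, frames=[6,2,3] (faults so far: 3)
  step 3: ref 1 -> FAULT, evict 6, frames=[1,2,3] (faults so far: 4)
  step 4: ref 6 -> FAULT, evict 2, frames=[1,6,3] (faults so far: 5)
  step 5: ref 6 -> HIT, frames=[1,6,3] (faults so far: 5)
  step 6: ref 5 -> FAULT, evict 3, frames=[1,6,5] (faults so far: 6)
  step 7: ref 1 -> HIT, frames=[1,6,5] (faults so far: 6)
  step 8: ref 6 -> HIT, frames=[1,6,5] (faults so far: 6)
  step 9: ref 4 -> FAULT, evict 5, frames=[1,6,4] (faults so far: 7)
  step 10: ref 2 -> FAULT, evict 1, frames=[2,6,4] (faults so far: 8)
  step 11: ref 5 -> FAULT, evict 6, frames=[2,5,4] (faults so far: 9)
  step 12: ref 1 -> FAULT, evict 4, frames=[2,5,1] (faults so far: 10)
  step 13: ref 2 -> HIT, frames=[2,5,1] (faults so far: 10)
  step 14: ref 1 -> HIT, frames=[2,5,1] (faults so far: 10)
  step 15: ref 6 -> FAULT, evict 5, frames=[2,6,1] (faults so far: 11)
  LRU total faults: 11
--- Optimal ---
  step 0: ref 6 -> FAULT, frames=[6,-,-] (faults so far: 1)
  step 1: ref 2 -> FAULT, frames=[6,2,-] (faults so far: 2)
  step 2: ref 3 -> FAULT, frames=[6,2,3] (faults so far: 3)
  step 3: ref 1 -> FAULT, evict 3, frames=[6,2,1] (faults so far: 4)
  step 4: ref 6 -> HIT, frames=[6,2,1] (faults so far: 4)
  step 5: ref 6 -> HIT, frames=[6,2,1] (faults so far: 4)
  step 6: ref 5 -> FAULT, evict 2, frames=[6,5,1] (faults so far: 5)
  step 7: ref 1 -> HIT, frames=[6,5,1] (faults so far: 5)
  step 8: ref 6 -> HIT, frames=[6,5,1] (faults so far: 5)
  step 9: ref 4 -> FAULT, evict 6, frames=[4,5,1] (faults so far: 6)
  step 10: ref 2 -> FAULT, evict 4, frames=[2,5,1] (faults so far: 7)
  step 11: ref 5 -> HIT, frames=[2,5,1] (faults so far: 7)
  step 12: ref 1 -> HIT, frames=[2,5,1] (faults so far: 7)
  step 13: ref 2 -> HIT, frames=[2,5,1] (faults so far: 7)
  step 14: ref 1 -> HIT, frames=[2,5,1] (faults so far: 7)
  step 15: ref 6 -> FAULT, evict 1, frames=[2,5,6] (faults so far: 8)
  Optimal total faults: 8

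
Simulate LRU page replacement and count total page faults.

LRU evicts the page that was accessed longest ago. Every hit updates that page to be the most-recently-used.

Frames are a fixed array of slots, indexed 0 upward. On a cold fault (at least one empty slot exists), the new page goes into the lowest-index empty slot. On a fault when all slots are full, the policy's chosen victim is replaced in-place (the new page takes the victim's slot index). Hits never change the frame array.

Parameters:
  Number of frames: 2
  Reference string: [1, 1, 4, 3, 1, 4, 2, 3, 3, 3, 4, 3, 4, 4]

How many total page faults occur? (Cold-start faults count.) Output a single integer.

Answer: 8

Derivation:
Step 0: ref 1 → FAULT, frames=[1,-]
Step 1: ref 1 → HIT, frames=[1,-]
Step 2: ref 4 → FAULT, frames=[1,4]
Step 3: ref 3 → FAULT (evict 1), frames=[3,4]
Step 4: ref 1 → FAULT (evict 4), frames=[3,1]
Step 5: ref 4 → FAULT (evict 3), frames=[4,1]
Step 6: ref 2 → FAULT (evict 1), frames=[4,2]
Step 7: ref 3 → FAULT (evict 4), frames=[3,2]
Step 8: ref 3 → HIT, frames=[3,2]
Step 9: ref 3 → HIT, frames=[3,2]
Step 10: ref 4 → FAULT (evict 2), frames=[3,4]
Step 11: ref 3 → HIT, frames=[3,4]
Step 12: ref 4 → HIT, frames=[3,4]
Step 13: ref 4 → HIT, frames=[3,4]
Total faults: 8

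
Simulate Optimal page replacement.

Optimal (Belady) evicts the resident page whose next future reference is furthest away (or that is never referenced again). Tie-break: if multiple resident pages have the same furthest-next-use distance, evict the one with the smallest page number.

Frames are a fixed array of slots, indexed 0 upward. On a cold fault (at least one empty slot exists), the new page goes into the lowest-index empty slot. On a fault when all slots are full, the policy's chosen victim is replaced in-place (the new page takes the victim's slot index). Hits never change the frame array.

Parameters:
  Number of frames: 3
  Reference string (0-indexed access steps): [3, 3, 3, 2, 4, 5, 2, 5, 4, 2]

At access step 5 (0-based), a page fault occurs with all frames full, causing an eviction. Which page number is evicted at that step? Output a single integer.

Answer: 3

Derivation:
Step 0: ref 3 -> FAULT, frames=[3,-,-]
Step 1: ref 3 -> HIT, frames=[3,-,-]
Step 2: ref 3 -> HIT, frames=[3,-,-]
Step 3: ref 2 -> FAULT, frames=[3,2,-]
Step 4: ref 4 -> FAULT, frames=[3,2,4]
Step 5: ref 5 -> FAULT, evict 3, frames=[5,2,4]
At step 5: evicted page 3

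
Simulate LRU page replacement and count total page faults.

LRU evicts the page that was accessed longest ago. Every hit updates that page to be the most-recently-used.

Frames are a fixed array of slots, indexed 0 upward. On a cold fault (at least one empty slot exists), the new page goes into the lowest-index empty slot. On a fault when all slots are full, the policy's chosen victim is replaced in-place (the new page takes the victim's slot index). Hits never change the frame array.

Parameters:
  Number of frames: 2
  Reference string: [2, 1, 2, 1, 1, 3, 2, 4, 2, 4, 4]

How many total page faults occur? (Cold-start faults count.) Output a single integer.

Step 0: ref 2 → FAULT, frames=[2,-]
Step 1: ref 1 → FAULT, frames=[2,1]
Step 2: ref 2 → HIT, frames=[2,1]
Step 3: ref 1 → HIT, frames=[2,1]
Step 4: ref 1 → HIT, frames=[2,1]
Step 5: ref 3 → FAULT (evict 2), frames=[3,1]
Step 6: ref 2 → FAULT (evict 1), frames=[3,2]
Step 7: ref 4 → FAULT (evict 3), frames=[4,2]
Step 8: ref 2 → HIT, frames=[4,2]
Step 9: ref 4 → HIT, frames=[4,2]
Step 10: ref 4 → HIT, frames=[4,2]
Total faults: 5

Answer: 5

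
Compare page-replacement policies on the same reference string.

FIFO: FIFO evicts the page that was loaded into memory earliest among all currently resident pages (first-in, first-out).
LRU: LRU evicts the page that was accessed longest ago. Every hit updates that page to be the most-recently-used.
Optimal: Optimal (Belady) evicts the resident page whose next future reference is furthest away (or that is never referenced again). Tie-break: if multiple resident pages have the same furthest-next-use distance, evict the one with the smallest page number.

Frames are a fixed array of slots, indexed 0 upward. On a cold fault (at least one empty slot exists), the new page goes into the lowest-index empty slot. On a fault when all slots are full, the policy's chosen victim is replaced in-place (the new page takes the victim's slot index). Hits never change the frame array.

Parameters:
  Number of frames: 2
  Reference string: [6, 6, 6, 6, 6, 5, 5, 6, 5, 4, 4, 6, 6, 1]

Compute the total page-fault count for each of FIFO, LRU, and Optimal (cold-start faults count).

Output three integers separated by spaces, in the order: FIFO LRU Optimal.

Answer: 5 5 4

Derivation:
--- FIFO ---
  step 0: ref 6 -> FAULT, frames=[6,-] (faults so far: 1)
  step 1: ref 6 -> HIT, frames=[6,-] (faults so far: 1)
  step 2: ref 6 -> HIT, frames=[6,-] (faults so far: 1)
  step 3: ref 6 -> HIT, frames=[6,-] (faults so far: 1)
  step 4: ref 6 -> HIT, frames=[6,-] (faults so far: 1)
  step 5: ref 5 -> FAULT, frames=[6,5] (faults so far: 2)
  step 6: ref 5 -> HIT, frames=[6,5] (faults so far: 2)
  step 7: ref 6 -> HIT, frames=[6,5] (faults so far: 2)
  step 8: ref 5 -> HIT, frames=[6,5] (faults so far: 2)
  step 9: ref 4 -> FAULT, evict 6, frames=[4,5] (faults so far: 3)
  step 10: ref 4 -> HIT, frames=[4,5] (faults so far: 3)
  step 11: ref 6 -> FAULT, evict 5, frames=[4,6] (faults so far: 4)
  step 12: ref 6 -> HIT, frames=[4,6] (faults so far: 4)
  step 13: ref 1 -> FAULT, evict 4, frames=[1,6] (faults so far: 5)
  FIFO total faults: 5
--- LRU ---
  step 0: ref 6 -> FAULT, frames=[6,-] (faults so far: 1)
  step 1: ref 6 -> HIT, frames=[6,-] (faults so far: 1)
  step 2: ref 6 -> HIT, frames=[6,-] (faults so far: 1)
  step 3: ref 6 -> HIT, frames=[6,-] (faults so far: 1)
  step 4: ref 6 -> HIT, frames=[6,-] (faults so far: 1)
  step 5: ref 5 -> FAULT, frames=[6,5] (faults so far: 2)
  step 6: ref 5 -> HIT, frames=[6,5] (faults so far: 2)
  step 7: ref 6 -> HIT, frames=[6,5] (faults so far: 2)
  step 8: ref 5 -> HIT, frames=[6,5] (faults so far: 2)
  step 9: ref 4 -> FAULT, evict 6, frames=[4,5] (faults so far: 3)
  step 10: ref 4 -> HIT, frames=[4,5] (faults so far: 3)
  step 11: ref 6 -> FAULT, evict 5, frames=[4,6] (faults so far: 4)
  step 12: ref 6 -> HIT, frames=[4,6] (faults so far: 4)
  step 13: ref 1 -> FAULT, evict 4, frames=[1,6] (faults so far: 5)
  LRU total faults: 5
--- Optimal ---
  step 0: ref 6 -> FAULT, frames=[6,-] (faults so far: 1)
  step 1: ref 6 -> HIT, frames=[6,-] (faults so far: 1)
  step 2: ref 6 -> HIT, frames=[6,-] (faults so far: 1)
  step 3: ref 6 -> HIT, frames=[6,-] (faults so far: 1)
  step 4: ref 6 -> HIT, frames=[6,-] (faults so far: 1)
  step 5: ref 5 -> FAULT, frames=[6,5] (faults so far: 2)
  step 6: ref 5 -> HIT, frames=[6,5] (faults so far: 2)
  step 7: ref 6 -> HIT, frames=[6,5] (faults so far: 2)
  step 8: ref 5 -> HIT, frames=[6,5] (faults so far: 2)
  step 9: ref 4 -> FAULT, evict 5, frames=[6,4] (faults so far: 3)
  step 10: ref 4 -> HIT, frames=[6,4] (faults so far: 3)
  step 11: ref 6 -> HIT, frames=[6,4] (faults so far: 3)
  step 12: ref 6 -> HIT, frames=[6,4] (faults so far: 3)
  step 13: ref 1 -> FAULT, evict 4, frames=[6,1] (faults so far: 4)
  Optimal total faults: 4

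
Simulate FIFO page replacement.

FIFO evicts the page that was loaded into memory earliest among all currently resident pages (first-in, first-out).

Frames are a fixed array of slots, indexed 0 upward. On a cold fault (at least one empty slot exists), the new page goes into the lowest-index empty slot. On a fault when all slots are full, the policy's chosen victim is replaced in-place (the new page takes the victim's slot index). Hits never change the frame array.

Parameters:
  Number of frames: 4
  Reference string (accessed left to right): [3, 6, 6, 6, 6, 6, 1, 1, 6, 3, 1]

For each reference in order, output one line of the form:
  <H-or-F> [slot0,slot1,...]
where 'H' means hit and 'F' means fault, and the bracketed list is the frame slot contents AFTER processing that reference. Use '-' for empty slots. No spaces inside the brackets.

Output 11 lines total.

F [3,-,-,-]
F [3,6,-,-]
H [3,6,-,-]
H [3,6,-,-]
H [3,6,-,-]
H [3,6,-,-]
F [3,6,1,-]
H [3,6,1,-]
H [3,6,1,-]
H [3,6,1,-]
H [3,6,1,-]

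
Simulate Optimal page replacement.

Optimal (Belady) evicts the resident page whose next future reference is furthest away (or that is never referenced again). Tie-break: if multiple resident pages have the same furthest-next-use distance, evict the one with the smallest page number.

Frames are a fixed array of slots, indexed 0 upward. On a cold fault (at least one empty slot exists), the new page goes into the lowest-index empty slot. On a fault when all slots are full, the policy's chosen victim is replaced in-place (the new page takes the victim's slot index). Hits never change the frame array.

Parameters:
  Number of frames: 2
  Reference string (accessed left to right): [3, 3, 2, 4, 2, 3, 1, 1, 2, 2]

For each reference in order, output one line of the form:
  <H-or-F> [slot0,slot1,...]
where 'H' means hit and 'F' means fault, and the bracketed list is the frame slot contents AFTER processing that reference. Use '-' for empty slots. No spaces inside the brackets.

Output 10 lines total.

F [3,-]
H [3,-]
F [3,2]
F [4,2]
H [4,2]
F [3,2]
F [1,2]
H [1,2]
H [1,2]
H [1,2]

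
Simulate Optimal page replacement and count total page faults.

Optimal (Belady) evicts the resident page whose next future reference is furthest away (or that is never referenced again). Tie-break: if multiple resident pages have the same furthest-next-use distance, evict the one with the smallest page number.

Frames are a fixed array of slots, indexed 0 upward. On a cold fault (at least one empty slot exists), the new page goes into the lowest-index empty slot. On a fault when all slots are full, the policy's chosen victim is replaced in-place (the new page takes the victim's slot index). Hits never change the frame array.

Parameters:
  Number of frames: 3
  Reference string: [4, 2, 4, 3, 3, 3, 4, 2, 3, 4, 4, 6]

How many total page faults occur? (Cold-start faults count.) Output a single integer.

Step 0: ref 4 → FAULT, frames=[4,-,-]
Step 1: ref 2 → FAULT, frames=[4,2,-]
Step 2: ref 4 → HIT, frames=[4,2,-]
Step 3: ref 3 → FAULT, frames=[4,2,3]
Step 4: ref 3 → HIT, frames=[4,2,3]
Step 5: ref 3 → HIT, frames=[4,2,3]
Step 6: ref 4 → HIT, frames=[4,2,3]
Step 7: ref 2 → HIT, frames=[4,2,3]
Step 8: ref 3 → HIT, frames=[4,2,3]
Step 9: ref 4 → HIT, frames=[4,2,3]
Step 10: ref 4 → HIT, frames=[4,2,3]
Step 11: ref 6 → FAULT (evict 2), frames=[4,6,3]
Total faults: 4

Answer: 4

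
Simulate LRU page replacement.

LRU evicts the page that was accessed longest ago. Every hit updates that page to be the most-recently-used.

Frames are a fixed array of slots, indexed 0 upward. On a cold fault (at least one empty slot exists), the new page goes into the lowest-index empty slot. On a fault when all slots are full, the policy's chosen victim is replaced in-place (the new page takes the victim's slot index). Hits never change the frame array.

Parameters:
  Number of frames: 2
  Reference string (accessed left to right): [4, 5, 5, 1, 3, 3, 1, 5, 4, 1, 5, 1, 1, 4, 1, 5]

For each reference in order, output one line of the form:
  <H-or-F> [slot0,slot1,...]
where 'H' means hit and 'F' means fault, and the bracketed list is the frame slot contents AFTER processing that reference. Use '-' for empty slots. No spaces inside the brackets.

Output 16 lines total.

F [4,-]
F [4,5]
H [4,5]
F [1,5]
F [1,3]
H [1,3]
H [1,3]
F [1,5]
F [4,5]
F [4,1]
F [5,1]
H [5,1]
H [5,1]
F [4,1]
H [4,1]
F [5,1]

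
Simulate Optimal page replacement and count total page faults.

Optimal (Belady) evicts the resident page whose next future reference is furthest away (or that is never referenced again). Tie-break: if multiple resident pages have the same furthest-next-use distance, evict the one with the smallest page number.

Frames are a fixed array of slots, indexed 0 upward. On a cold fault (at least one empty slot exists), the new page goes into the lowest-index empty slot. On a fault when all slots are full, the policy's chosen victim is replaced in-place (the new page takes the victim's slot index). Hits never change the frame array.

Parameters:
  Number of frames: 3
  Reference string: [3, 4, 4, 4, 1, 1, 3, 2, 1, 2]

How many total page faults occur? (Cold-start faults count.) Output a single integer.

Answer: 4

Derivation:
Step 0: ref 3 → FAULT, frames=[3,-,-]
Step 1: ref 4 → FAULT, frames=[3,4,-]
Step 2: ref 4 → HIT, frames=[3,4,-]
Step 3: ref 4 → HIT, frames=[3,4,-]
Step 4: ref 1 → FAULT, frames=[3,4,1]
Step 5: ref 1 → HIT, frames=[3,4,1]
Step 6: ref 3 → HIT, frames=[3,4,1]
Step 7: ref 2 → FAULT (evict 3), frames=[2,4,1]
Step 8: ref 1 → HIT, frames=[2,4,1]
Step 9: ref 2 → HIT, frames=[2,4,1]
Total faults: 4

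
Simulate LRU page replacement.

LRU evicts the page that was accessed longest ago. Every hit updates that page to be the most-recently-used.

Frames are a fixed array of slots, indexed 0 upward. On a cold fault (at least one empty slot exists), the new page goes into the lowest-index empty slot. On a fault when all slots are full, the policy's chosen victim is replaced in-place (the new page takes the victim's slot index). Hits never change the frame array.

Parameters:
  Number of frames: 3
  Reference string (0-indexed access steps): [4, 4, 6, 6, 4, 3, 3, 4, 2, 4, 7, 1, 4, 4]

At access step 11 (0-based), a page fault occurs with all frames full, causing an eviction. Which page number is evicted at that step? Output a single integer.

Answer: 2

Derivation:
Step 0: ref 4 -> FAULT, frames=[4,-,-]
Step 1: ref 4 -> HIT, frames=[4,-,-]
Step 2: ref 6 -> FAULT, frames=[4,6,-]
Step 3: ref 6 -> HIT, frames=[4,6,-]
Step 4: ref 4 -> HIT, frames=[4,6,-]
Step 5: ref 3 -> FAULT, frames=[4,6,3]
Step 6: ref 3 -> HIT, frames=[4,6,3]
Step 7: ref 4 -> HIT, frames=[4,6,3]
Step 8: ref 2 -> FAULT, evict 6, frames=[4,2,3]
Step 9: ref 4 -> HIT, frames=[4,2,3]
Step 10: ref 7 -> FAULT, evict 3, frames=[4,2,7]
Step 11: ref 1 -> FAULT, evict 2, frames=[4,1,7]
At step 11: evicted page 2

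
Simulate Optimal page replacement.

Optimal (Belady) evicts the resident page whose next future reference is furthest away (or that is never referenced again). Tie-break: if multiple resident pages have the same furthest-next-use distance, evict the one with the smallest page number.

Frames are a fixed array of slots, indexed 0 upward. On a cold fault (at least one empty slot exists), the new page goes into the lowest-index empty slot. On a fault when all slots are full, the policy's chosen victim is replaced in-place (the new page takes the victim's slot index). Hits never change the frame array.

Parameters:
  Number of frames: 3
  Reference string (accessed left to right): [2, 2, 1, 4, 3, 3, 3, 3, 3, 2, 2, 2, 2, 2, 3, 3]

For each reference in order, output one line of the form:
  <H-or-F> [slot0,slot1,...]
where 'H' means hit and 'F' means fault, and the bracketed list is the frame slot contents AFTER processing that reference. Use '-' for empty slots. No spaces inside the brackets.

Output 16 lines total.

F [2,-,-]
H [2,-,-]
F [2,1,-]
F [2,1,4]
F [2,3,4]
H [2,3,4]
H [2,3,4]
H [2,3,4]
H [2,3,4]
H [2,3,4]
H [2,3,4]
H [2,3,4]
H [2,3,4]
H [2,3,4]
H [2,3,4]
H [2,3,4]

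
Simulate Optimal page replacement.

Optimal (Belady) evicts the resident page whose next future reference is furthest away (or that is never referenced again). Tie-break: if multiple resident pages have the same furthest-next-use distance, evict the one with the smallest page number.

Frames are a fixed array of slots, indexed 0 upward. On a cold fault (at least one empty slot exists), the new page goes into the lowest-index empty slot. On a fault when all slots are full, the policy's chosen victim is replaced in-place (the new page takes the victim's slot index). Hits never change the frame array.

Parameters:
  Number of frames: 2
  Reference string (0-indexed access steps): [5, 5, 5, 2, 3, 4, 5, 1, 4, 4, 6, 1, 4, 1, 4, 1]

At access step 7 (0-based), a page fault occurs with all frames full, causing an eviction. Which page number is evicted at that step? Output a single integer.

Step 0: ref 5 -> FAULT, frames=[5,-]
Step 1: ref 5 -> HIT, frames=[5,-]
Step 2: ref 5 -> HIT, frames=[5,-]
Step 3: ref 2 -> FAULT, frames=[5,2]
Step 4: ref 3 -> FAULT, evict 2, frames=[5,3]
Step 5: ref 4 -> FAULT, evict 3, frames=[5,4]
Step 6: ref 5 -> HIT, frames=[5,4]
Step 7: ref 1 -> FAULT, evict 5, frames=[1,4]
At step 7: evicted page 5

Answer: 5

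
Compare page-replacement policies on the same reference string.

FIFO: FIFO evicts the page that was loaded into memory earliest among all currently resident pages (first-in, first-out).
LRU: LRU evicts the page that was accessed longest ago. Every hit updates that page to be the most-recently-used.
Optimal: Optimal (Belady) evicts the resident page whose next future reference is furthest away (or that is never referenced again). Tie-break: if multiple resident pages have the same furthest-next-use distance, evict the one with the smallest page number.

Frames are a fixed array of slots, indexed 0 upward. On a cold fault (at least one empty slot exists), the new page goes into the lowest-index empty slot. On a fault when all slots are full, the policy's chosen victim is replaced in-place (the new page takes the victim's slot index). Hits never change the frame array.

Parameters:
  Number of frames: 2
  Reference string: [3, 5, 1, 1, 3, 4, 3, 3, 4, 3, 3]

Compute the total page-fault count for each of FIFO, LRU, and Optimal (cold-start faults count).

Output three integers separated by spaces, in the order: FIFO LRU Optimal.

--- FIFO ---
  step 0: ref 3 -> FAULT, frames=[3,-] (faults so far: 1)
  step 1: ref 5 -> FAULT, frames=[3,5] (faults so far: 2)
  step 2: ref 1 -> FAULT, evict 3, frames=[1,5] (faults so far: 3)
  step 3: ref 1 -> HIT, frames=[1,5] (faults so far: 3)
  step 4: ref 3 -> FAULT, evict 5, frames=[1,3] (faults so far: 4)
  step 5: ref 4 -> FAULT, evict 1, frames=[4,3] (faults so far: 5)
  step 6: ref 3 -> HIT, frames=[4,3] (faults so far: 5)
  step 7: ref 3 -> HIT, frames=[4,3] (faults so far: 5)
  step 8: ref 4 -> HIT, frames=[4,3] (faults so far: 5)
  step 9: ref 3 -> HIT, frames=[4,3] (faults so far: 5)
  step 10: ref 3 -> HIT, frames=[4,3] (faults so far: 5)
  FIFO total faults: 5
--- LRU ---
  step 0: ref 3 -> FAULT, frames=[3,-] (faults so far: 1)
  step 1: ref 5 -> FAULT, frames=[3,5] (faults so far: 2)
  step 2: ref 1 -> FAULT, evict 3, frames=[1,5] (faults so far: 3)
  step 3: ref 1 -> HIT, frames=[1,5] (faults so far: 3)
  step 4: ref 3 -> FAULT, evict 5, frames=[1,3] (faults so far: 4)
  step 5: ref 4 -> FAULT, evict 1, frames=[4,3] (faults so far: 5)
  step 6: ref 3 -> HIT, frames=[4,3] (faults so far: 5)
  step 7: ref 3 -> HIT, frames=[4,3] (faults so far: 5)
  step 8: ref 4 -> HIT, frames=[4,3] (faults so far: 5)
  step 9: ref 3 -> HIT, frames=[4,3] (faults so far: 5)
  step 10: ref 3 -> HIT, frames=[4,3] (faults so far: 5)
  LRU total faults: 5
--- Optimal ---
  step 0: ref 3 -> FAULT, frames=[3,-] (faults so far: 1)
  step 1: ref 5 -> FAULT, frames=[3,5] (faults so far: 2)
  step 2: ref 1 -> FAULT, evict 5, frames=[3,1] (faults so far: 3)
  step 3: ref 1 -> HIT, frames=[3,1] (faults so far: 3)
  step 4: ref 3 -> HIT, frames=[3,1] (faults so far: 3)
  step 5: ref 4 -> FAULT, evict 1, frames=[3,4] (faults so far: 4)
  step 6: ref 3 -> HIT, frames=[3,4] (faults so far: 4)
  step 7: ref 3 -> HIT, frames=[3,4] (faults so far: 4)
  step 8: ref 4 -> HIT, frames=[3,4] (faults so far: 4)
  step 9: ref 3 -> HIT, frames=[3,4] (faults so far: 4)
  step 10: ref 3 -> HIT, frames=[3,4] (faults so far: 4)
  Optimal total faults: 4

Answer: 5 5 4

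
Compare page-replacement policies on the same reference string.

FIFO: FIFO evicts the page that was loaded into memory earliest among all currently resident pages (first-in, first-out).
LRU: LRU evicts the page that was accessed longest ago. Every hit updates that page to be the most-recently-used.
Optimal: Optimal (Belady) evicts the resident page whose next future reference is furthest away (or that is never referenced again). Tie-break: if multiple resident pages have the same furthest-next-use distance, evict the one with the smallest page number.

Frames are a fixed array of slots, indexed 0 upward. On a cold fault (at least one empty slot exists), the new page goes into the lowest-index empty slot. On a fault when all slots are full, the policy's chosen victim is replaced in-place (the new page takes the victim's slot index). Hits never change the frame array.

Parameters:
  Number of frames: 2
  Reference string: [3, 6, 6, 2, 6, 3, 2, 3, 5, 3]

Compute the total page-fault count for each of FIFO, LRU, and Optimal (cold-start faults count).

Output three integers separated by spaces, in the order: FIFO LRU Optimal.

--- FIFO ---
  step 0: ref 3 -> FAULT, frames=[3,-] (faults so far: 1)
  step 1: ref 6 -> FAULT, frames=[3,6] (faults so far: 2)
  step 2: ref 6 -> HIT, frames=[3,6] (faults so far: 2)
  step 3: ref 2 -> FAULT, evict 3, frames=[2,6] (faults so far: 3)
  step 4: ref 6 -> HIT, frames=[2,6] (faults so far: 3)
  step 5: ref 3 -> FAULT, evict 6, frames=[2,3] (faults so far: 4)
  step 6: ref 2 -> HIT, frames=[2,3] (faults so far: 4)
  step 7: ref 3 -> HIT, frames=[2,3] (faults so far: 4)
  step 8: ref 5 -> FAULT, evict 2, frames=[5,3] (faults so far: 5)
  step 9: ref 3 -> HIT, frames=[5,3] (faults so far: 5)
  FIFO total faults: 5
--- LRU ---
  step 0: ref 3 -> FAULT, frames=[3,-] (faults so far: 1)
  step 1: ref 6 -> FAULT, frames=[3,6] (faults so far: 2)
  step 2: ref 6 -> HIT, frames=[3,6] (faults so far: 2)
  step 3: ref 2 -> FAULT, evict 3, frames=[2,6] (faults so far: 3)
  step 4: ref 6 -> HIT, frames=[2,6] (faults so far: 3)
  step 5: ref 3 -> FAULT, evict 2, frames=[3,6] (faults so far: 4)
  step 6: ref 2 -> FAULT, evict 6, frames=[3,2] (faults so far: 5)
  step 7: ref 3 -> HIT, frames=[3,2] (faults so far: 5)
  step 8: ref 5 -> FAULT, evict 2, frames=[3,5] (faults so far: 6)
  step 9: ref 3 -> HIT, frames=[3,5] (faults so far: 6)
  LRU total faults: 6
--- Optimal ---
  step 0: ref 3 -> FAULT, frames=[3,-] (faults so far: 1)
  step 1: ref 6 -> FAULT, frames=[3,6] (faults so far: 2)
  step 2: ref 6 -> HIT, frames=[3,6] (faults so far: 2)
  step 3: ref 2 -> FAULT, evict 3, frames=[2,6] (faults so far: 3)
  step 4: ref 6 -> HIT, frames=[2,6] (faults so far: 3)
  step 5: ref 3 -> FAULT, evict 6, frames=[2,3] (faults so far: 4)
  step 6: ref 2 -> HIT, frames=[2,3] (faults so far: 4)
  step 7: ref 3 -> HIT, frames=[2,3] (faults so far: 4)
  step 8: ref 5 -> FAULT, evict 2, frames=[5,3] (faults so far: 5)
  step 9: ref 3 -> HIT, frames=[5,3] (faults so far: 5)
  Optimal total faults: 5

Answer: 5 6 5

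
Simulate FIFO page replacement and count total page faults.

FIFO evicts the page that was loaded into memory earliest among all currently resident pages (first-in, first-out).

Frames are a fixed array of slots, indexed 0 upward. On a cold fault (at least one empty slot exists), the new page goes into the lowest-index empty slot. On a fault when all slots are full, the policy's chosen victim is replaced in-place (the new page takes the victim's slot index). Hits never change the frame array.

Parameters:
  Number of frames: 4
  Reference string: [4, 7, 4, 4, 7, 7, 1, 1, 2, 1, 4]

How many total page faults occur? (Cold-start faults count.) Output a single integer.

Step 0: ref 4 → FAULT, frames=[4,-,-,-]
Step 1: ref 7 → FAULT, frames=[4,7,-,-]
Step 2: ref 4 → HIT, frames=[4,7,-,-]
Step 3: ref 4 → HIT, frames=[4,7,-,-]
Step 4: ref 7 → HIT, frames=[4,7,-,-]
Step 5: ref 7 → HIT, frames=[4,7,-,-]
Step 6: ref 1 → FAULT, frames=[4,7,1,-]
Step 7: ref 1 → HIT, frames=[4,7,1,-]
Step 8: ref 2 → FAULT, frames=[4,7,1,2]
Step 9: ref 1 → HIT, frames=[4,7,1,2]
Step 10: ref 4 → HIT, frames=[4,7,1,2]
Total faults: 4

Answer: 4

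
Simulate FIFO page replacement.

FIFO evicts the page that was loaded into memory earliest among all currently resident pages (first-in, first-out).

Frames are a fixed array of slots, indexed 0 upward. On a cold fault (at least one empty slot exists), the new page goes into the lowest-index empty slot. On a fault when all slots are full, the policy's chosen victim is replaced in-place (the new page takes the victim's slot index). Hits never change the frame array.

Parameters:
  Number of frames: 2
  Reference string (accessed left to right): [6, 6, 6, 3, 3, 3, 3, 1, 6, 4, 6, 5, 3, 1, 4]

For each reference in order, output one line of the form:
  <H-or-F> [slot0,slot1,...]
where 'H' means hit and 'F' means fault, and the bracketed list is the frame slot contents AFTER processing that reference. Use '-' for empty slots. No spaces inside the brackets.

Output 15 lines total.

F [6,-]
H [6,-]
H [6,-]
F [6,3]
H [6,3]
H [6,3]
H [6,3]
F [1,3]
F [1,6]
F [4,6]
H [4,6]
F [4,5]
F [3,5]
F [3,1]
F [4,1]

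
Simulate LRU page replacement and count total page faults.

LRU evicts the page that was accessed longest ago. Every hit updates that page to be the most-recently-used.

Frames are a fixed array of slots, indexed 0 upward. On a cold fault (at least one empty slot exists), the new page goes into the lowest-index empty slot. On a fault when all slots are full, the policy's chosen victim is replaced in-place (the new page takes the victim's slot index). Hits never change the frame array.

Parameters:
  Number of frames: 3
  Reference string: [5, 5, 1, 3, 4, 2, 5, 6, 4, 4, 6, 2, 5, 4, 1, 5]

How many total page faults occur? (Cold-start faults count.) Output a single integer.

Step 0: ref 5 → FAULT, frames=[5,-,-]
Step 1: ref 5 → HIT, frames=[5,-,-]
Step 2: ref 1 → FAULT, frames=[5,1,-]
Step 3: ref 3 → FAULT, frames=[5,1,3]
Step 4: ref 4 → FAULT (evict 5), frames=[4,1,3]
Step 5: ref 2 → FAULT (evict 1), frames=[4,2,3]
Step 6: ref 5 → FAULT (evict 3), frames=[4,2,5]
Step 7: ref 6 → FAULT (evict 4), frames=[6,2,5]
Step 8: ref 4 → FAULT (evict 2), frames=[6,4,5]
Step 9: ref 4 → HIT, frames=[6,4,5]
Step 10: ref 6 → HIT, frames=[6,4,5]
Step 11: ref 2 → FAULT (evict 5), frames=[6,4,2]
Step 12: ref 5 → FAULT (evict 4), frames=[6,5,2]
Step 13: ref 4 → FAULT (evict 6), frames=[4,5,2]
Step 14: ref 1 → FAULT (evict 2), frames=[4,5,1]
Step 15: ref 5 → HIT, frames=[4,5,1]
Total faults: 12

Answer: 12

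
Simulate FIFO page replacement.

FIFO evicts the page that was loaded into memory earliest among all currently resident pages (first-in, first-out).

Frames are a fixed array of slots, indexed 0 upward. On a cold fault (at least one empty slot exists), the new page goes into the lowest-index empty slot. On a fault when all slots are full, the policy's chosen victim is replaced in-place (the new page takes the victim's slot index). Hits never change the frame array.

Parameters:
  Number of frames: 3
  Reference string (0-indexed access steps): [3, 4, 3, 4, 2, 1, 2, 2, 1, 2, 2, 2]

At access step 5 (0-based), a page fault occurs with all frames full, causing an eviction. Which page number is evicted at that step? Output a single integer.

Answer: 3

Derivation:
Step 0: ref 3 -> FAULT, frames=[3,-,-]
Step 1: ref 4 -> FAULT, frames=[3,4,-]
Step 2: ref 3 -> HIT, frames=[3,4,-]
Step 3: ref 4 -> HIT, frames=[3,4,-]
Step 4: ref 2 -> FAULT, frames=[3,4,2]
Step 5: ref 1 -> FAULT, evict 3, frames=[1,4,2]
At step 5: evicted page 3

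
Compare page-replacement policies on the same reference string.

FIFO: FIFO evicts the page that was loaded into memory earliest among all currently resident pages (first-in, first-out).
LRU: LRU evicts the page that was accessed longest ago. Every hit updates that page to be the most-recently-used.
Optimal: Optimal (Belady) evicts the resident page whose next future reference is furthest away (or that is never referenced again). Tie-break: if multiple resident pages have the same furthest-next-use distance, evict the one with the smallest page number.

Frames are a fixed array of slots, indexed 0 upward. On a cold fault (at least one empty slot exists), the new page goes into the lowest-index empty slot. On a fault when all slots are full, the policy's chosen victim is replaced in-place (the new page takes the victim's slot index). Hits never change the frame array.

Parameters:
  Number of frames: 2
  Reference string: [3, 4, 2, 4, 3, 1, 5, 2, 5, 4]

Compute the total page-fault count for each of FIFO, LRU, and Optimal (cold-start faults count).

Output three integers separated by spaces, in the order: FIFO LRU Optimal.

Answer: 8 8 7

Derivation:
--- FIFO ---
  step 0: ref 3 -> FAULT, frames=[3,-] (faults so far: 1)
  step 1: ref 4 -> FAULT, frames=[3,4] (faults so far: 2)
  step 2: ref 2 -> FAULT, evict 3, frames=[2,4] (faults so far: 3)
  step 3: ref 4 -> HIT, frames=[2,4] (faults so far: 3)
  step 4: ref 3 -> FAULT, evict 4, frames=[2,3] (faults so far: 4)
  step 5: ref 1 -> FAULT, evict 2, frames=[1,3] (faults so far: 5)
  step 6: ref 5 -> FAULT, evict 3, frames=[1,5] (faults so far: 6)
  step 7: ref 2 -> FAULT, evict 1, frames=[2,5] (faults so far: 7)
  step 8: ref 5 -> HIT, frames=[2,5] (faults so far: 7)
  step 9: ref 4 -> FAULT, evict 5, frames=[2,4] (faults so far: 8)
  FIFO total faults: 8
--- LRU ---
  step 0: ref 3 -> FAULT, frames=[3,-] (faults so far: 1)
  step 1: ref 4 -> FAULT, frames=[3,4] (faults so far: 2)
  step 2: ref 2 -> FAULT, evict 3, frames=[2,4] (faults so far: 3)
  step 3: ref 4 -> HIT, frames=[2,4] (faults so far: 3)
  step 4: ref 3 -> FAULT, evict 2, frames=[3,4] (faults so far: 4)
  step 5: ref 1 -> FAULT, evict 4, frames=[3,1] (faults so far: 5)
  step 6: ref 5 -> FAULT, evict 3, frames=[5,1] (faults so far: 6)
  step 7: ref 2 -> FAULT, evict 1, frames=[5,2] (faults so far: 7)
  step 8: ref 5 -> HIT, frames=[5,2] (faults so far: 7)
  step 9: ref 4 -> FAULT, evict 2, frames=[5,4] (faults so far: 8)
  LRU total faults: 8
--- Optimal ---
  step 0: ref 3 -> FAULT, frames=[3,-] (faults so far: 1)
  step 1: ref 4 -> FAULT, frames=[3,4] (faults so far: 2)
  step 2: ref 2 -> FAULT, evict 3, frames=[2,4] (faults so far: 3)
  step 3: ref 4 -> HIT, frames=[2,4] (faults so far: 3)
  step 4: ref 3 -> FAULT, evict 4, frames=[2,3] (faults so far: 4)
  step 5: ref 1 -> FAULT, evict 3, frames=[2,1] (faults so far: 5)
  step 6: ref 5 -> FAULT, evict 1, frames=[2,5] (faults so far: 6)
  step 7: ref 2 -> HIT, frames=[2,5] (faults so far: 6)
  step 8: ref 5 -> HIT, frames=[2,5] (faults so far: 6)
  step 9: ref 4 -> FAULT, evict 2, frames=[4,5] (faults so far: 7)
  Optimal total faults: 7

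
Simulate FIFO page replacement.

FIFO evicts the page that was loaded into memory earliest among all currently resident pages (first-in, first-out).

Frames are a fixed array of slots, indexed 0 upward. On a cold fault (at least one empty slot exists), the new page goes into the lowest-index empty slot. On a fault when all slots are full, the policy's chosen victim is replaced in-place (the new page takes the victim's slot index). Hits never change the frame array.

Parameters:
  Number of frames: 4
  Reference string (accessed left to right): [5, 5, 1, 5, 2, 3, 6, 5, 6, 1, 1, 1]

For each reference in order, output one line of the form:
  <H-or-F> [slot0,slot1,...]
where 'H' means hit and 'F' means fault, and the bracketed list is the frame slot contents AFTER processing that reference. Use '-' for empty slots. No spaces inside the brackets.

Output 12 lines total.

F [5,-,-,-]
H [5,-,-,-]
F [5,1,-,-]
H [5,1,-,-]
F [5,1,2,-]
F [5,1,2,3]
F [6,1,2,3]
F [6,5,2,3]
H [6,5,2,3]
F [6,5,1,3]
H [6,5,1,3]
H [6,5,1,3]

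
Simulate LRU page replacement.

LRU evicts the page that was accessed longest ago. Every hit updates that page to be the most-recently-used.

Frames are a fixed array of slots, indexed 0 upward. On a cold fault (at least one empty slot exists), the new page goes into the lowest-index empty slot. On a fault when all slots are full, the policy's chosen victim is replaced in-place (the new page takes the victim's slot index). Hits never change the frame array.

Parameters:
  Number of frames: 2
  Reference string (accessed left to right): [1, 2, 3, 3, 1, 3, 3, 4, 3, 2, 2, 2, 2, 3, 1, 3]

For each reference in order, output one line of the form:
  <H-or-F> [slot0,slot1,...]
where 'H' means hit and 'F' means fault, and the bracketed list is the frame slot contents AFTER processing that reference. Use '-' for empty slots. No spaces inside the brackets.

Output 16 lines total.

F [1,-]
F [1,2]
F [3,2]
H [3,2]
F [3,1]
H [3,1]
H [3,1]
F [3,4]
H [3,4]
F [3,2]
H [3,2]
H [3,2]
H [3,2]
H [3,2]
F [3,1]
H [3,1]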